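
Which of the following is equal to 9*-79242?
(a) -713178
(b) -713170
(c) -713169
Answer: a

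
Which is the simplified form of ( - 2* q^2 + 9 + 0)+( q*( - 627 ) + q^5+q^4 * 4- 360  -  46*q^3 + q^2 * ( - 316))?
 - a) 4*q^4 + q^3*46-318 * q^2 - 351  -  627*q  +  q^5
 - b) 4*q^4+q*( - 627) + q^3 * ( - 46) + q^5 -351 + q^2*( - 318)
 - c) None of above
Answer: b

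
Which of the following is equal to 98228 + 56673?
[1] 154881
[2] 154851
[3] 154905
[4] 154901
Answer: 4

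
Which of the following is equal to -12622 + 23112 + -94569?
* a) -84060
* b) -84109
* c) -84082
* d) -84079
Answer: d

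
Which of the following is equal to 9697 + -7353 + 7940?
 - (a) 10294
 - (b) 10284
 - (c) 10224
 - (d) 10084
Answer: b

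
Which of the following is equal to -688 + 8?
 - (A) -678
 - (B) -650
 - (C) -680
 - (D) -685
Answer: C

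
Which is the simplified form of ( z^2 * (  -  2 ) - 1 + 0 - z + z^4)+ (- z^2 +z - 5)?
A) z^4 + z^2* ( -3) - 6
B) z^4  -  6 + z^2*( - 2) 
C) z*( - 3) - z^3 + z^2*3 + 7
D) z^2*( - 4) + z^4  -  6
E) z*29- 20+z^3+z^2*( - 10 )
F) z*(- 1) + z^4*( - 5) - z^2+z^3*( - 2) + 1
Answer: A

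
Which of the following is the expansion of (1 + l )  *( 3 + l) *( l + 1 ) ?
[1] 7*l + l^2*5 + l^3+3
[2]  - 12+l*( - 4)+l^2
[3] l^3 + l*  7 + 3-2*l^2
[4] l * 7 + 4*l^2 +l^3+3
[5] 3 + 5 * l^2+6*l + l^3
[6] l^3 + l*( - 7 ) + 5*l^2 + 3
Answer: 1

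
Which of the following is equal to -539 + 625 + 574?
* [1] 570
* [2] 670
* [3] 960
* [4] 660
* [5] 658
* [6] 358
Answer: 4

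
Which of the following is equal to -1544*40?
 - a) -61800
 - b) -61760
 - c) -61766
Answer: b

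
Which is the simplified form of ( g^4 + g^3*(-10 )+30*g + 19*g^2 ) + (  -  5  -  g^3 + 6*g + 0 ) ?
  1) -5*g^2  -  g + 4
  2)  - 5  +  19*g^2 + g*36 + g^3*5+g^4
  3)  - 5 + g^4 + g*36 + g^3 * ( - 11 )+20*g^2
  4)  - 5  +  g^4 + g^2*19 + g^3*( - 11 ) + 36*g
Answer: 4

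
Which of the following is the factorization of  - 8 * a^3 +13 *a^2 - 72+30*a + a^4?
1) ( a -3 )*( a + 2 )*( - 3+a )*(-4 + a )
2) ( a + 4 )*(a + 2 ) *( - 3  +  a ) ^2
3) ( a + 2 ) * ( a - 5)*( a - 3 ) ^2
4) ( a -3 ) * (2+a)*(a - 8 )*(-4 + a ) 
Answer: 1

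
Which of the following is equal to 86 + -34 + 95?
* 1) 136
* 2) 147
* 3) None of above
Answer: 2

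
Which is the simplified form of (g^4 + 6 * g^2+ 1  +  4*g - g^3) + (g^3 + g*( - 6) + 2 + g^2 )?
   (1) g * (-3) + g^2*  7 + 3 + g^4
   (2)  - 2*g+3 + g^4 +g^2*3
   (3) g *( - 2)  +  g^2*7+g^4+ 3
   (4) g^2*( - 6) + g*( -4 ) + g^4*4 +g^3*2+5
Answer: 3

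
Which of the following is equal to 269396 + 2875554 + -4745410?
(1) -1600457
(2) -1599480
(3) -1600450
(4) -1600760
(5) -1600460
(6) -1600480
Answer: 5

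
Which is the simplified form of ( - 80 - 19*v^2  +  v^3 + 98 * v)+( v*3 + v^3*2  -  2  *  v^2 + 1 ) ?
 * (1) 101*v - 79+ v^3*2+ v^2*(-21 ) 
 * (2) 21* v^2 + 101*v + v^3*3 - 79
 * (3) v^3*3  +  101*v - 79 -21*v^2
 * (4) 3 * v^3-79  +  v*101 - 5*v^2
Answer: 3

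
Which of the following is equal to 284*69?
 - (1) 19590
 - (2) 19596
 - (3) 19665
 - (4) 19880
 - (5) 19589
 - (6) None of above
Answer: 2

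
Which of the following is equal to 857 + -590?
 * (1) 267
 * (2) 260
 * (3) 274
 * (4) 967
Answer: 1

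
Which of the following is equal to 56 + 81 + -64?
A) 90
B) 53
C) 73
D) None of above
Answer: C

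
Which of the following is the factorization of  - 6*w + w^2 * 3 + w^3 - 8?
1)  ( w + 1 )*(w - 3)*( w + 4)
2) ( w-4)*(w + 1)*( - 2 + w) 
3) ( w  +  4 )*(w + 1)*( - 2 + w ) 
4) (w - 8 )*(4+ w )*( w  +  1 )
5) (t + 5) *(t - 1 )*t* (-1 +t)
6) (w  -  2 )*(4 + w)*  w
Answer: 3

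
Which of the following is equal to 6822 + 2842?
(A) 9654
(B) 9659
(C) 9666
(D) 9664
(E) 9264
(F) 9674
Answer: D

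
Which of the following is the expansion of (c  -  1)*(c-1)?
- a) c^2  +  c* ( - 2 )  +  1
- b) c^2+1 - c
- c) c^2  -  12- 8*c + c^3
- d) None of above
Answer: a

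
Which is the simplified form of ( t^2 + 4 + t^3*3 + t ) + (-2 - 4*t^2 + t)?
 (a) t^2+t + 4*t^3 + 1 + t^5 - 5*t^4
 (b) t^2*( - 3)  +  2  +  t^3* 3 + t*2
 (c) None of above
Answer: b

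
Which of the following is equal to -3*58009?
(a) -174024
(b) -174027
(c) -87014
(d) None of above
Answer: b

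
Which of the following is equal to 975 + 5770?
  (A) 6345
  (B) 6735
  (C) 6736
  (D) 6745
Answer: D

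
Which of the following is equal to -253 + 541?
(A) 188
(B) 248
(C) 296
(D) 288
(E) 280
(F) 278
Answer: D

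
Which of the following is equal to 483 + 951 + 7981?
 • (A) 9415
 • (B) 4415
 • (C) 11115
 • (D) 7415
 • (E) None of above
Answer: A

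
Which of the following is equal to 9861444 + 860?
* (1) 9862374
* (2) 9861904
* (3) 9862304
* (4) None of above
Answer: 3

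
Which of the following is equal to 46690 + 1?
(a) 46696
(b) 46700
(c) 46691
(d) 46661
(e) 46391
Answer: c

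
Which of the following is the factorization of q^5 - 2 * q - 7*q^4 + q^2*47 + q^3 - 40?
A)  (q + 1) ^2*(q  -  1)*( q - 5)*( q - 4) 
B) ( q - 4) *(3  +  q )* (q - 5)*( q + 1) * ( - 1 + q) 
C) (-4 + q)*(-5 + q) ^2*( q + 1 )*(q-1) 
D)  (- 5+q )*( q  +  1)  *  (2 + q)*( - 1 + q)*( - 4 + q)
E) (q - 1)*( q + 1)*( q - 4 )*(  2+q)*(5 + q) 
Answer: D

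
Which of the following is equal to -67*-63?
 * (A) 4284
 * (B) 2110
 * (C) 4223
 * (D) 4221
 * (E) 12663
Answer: D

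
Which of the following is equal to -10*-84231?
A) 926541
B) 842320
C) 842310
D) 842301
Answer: C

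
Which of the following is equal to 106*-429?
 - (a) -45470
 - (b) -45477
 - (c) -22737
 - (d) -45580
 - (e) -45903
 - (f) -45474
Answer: f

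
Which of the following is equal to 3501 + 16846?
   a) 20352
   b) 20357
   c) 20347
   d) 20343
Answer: c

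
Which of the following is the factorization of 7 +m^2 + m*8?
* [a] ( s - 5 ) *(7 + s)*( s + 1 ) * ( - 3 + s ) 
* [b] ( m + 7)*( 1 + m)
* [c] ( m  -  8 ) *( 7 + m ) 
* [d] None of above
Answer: b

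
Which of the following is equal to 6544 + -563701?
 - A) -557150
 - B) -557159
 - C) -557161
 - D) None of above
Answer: D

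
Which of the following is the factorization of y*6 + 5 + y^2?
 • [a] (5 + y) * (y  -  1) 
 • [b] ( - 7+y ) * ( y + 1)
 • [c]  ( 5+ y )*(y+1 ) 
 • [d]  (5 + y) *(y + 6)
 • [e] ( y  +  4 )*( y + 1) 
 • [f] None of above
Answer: c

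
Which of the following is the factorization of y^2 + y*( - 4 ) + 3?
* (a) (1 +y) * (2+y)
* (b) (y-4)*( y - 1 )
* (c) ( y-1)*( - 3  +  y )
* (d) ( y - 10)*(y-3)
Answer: c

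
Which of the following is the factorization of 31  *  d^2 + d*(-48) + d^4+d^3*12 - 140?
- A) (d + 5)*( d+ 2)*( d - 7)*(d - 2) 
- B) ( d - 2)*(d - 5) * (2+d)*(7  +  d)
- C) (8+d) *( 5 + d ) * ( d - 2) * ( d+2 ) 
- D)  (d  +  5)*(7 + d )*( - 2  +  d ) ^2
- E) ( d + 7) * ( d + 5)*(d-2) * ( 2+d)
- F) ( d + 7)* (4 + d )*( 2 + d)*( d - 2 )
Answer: E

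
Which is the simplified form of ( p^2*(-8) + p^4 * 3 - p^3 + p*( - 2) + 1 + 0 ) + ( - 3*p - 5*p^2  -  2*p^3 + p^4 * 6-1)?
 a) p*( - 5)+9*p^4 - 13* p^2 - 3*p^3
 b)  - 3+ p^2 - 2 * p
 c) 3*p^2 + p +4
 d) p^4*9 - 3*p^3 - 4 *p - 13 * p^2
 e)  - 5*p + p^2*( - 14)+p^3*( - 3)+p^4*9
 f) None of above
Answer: a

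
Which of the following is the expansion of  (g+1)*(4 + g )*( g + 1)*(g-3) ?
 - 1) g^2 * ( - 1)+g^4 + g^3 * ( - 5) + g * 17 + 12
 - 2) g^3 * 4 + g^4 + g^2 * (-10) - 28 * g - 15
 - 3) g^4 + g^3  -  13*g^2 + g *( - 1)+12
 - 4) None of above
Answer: 4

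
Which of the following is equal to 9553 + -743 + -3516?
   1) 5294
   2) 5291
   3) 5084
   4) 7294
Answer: 1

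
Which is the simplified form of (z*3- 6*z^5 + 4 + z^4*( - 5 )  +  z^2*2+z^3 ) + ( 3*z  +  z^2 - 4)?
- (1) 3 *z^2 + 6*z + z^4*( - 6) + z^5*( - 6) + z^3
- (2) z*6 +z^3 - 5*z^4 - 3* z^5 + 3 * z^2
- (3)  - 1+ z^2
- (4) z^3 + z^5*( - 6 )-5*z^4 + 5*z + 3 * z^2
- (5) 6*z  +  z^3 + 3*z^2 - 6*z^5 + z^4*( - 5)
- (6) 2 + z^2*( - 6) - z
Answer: 5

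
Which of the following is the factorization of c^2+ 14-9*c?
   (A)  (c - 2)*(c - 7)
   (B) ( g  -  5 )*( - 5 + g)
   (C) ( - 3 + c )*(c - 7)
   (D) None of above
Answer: A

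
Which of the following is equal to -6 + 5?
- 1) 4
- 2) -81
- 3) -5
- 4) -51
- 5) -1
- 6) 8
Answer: 5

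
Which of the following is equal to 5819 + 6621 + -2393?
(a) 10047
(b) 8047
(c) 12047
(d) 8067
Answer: a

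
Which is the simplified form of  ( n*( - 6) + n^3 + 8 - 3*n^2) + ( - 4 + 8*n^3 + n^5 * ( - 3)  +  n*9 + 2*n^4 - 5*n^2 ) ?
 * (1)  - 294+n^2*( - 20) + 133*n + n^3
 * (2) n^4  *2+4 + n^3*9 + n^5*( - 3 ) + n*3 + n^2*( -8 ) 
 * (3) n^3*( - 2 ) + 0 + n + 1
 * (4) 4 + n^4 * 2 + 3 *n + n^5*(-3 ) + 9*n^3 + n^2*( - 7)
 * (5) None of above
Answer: 2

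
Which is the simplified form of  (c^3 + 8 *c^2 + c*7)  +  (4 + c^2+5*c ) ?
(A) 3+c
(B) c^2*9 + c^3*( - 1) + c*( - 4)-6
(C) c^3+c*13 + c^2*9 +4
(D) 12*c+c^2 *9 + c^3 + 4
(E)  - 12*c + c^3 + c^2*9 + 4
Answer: D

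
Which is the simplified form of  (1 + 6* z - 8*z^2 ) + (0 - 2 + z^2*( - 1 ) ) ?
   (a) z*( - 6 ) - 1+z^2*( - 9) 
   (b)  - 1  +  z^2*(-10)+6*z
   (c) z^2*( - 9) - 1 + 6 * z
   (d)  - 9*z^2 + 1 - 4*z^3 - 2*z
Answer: c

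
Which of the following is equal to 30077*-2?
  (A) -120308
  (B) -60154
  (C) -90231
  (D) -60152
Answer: B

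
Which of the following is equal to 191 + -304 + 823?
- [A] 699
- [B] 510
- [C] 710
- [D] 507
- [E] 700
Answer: C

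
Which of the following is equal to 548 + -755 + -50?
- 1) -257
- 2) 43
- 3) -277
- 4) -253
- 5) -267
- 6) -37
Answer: 1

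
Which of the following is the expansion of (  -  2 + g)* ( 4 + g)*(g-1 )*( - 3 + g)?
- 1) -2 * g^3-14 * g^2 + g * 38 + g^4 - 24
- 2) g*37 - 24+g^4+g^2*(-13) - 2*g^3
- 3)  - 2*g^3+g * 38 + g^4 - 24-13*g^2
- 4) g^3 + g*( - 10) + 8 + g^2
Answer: 3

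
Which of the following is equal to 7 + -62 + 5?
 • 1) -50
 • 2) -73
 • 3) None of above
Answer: 1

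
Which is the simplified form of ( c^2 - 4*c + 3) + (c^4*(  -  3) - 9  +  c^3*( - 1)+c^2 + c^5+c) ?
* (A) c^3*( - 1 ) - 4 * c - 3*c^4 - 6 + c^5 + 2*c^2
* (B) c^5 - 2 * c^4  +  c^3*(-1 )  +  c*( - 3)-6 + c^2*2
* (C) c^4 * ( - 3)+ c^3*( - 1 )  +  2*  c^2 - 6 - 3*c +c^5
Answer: C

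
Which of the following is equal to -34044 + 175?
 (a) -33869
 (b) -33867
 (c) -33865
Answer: a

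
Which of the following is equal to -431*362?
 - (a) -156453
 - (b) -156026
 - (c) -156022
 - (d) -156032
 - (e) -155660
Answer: c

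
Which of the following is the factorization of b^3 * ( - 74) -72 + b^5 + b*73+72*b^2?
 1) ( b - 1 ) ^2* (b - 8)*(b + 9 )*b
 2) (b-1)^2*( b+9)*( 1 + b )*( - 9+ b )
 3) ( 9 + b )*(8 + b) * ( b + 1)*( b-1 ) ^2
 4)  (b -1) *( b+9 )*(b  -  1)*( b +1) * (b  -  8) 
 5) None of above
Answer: 4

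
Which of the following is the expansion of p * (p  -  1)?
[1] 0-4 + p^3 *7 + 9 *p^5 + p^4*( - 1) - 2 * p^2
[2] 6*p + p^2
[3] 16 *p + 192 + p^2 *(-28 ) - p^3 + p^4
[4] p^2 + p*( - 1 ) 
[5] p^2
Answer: 4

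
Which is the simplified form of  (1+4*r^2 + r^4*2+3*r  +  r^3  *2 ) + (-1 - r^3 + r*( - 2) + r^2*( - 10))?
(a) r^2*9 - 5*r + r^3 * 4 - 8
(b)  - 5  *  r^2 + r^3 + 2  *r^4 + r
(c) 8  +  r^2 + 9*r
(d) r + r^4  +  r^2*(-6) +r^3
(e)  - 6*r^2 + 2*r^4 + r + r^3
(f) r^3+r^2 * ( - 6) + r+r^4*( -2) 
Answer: e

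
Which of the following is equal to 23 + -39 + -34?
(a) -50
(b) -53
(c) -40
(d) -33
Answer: a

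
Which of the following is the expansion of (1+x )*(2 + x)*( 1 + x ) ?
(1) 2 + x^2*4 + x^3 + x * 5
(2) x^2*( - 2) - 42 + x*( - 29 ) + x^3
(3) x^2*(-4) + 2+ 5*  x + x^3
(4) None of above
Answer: 1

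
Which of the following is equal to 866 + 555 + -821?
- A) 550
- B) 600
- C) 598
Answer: B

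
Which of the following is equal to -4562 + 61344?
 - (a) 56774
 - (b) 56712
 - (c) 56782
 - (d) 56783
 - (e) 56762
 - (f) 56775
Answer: c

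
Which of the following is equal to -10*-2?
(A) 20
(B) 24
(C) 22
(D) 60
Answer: A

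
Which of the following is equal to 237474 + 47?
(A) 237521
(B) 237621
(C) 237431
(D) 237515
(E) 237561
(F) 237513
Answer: A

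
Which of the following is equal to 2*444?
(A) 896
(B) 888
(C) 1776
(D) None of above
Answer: B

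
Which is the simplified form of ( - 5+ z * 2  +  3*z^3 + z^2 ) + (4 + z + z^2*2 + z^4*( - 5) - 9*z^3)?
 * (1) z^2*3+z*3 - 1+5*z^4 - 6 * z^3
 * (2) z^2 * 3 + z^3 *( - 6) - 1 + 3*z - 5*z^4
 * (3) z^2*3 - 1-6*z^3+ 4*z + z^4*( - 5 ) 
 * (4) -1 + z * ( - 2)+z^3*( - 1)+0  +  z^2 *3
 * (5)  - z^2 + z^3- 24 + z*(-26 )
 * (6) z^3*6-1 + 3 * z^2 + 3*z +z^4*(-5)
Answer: 2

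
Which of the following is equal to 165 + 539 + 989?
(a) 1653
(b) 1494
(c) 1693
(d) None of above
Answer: c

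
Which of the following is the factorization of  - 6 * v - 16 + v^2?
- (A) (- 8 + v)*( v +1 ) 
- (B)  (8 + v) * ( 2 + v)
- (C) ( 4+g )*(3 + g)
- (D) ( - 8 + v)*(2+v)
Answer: D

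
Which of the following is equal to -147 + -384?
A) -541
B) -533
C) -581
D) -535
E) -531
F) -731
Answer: E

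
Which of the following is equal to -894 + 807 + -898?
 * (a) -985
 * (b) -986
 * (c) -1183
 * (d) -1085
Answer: a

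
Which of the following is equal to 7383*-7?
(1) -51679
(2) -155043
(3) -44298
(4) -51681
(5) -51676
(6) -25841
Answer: 4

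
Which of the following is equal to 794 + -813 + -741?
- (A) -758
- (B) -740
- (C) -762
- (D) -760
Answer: D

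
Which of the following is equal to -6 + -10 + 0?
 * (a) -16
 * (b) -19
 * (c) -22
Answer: a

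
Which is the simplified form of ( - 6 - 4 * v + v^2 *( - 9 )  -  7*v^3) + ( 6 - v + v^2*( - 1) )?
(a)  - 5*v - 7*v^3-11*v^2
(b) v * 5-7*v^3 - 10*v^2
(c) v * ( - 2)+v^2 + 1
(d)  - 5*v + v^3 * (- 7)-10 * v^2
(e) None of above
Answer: d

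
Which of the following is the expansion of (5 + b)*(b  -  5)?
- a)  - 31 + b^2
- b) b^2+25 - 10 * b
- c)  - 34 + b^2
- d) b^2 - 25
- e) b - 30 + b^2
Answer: d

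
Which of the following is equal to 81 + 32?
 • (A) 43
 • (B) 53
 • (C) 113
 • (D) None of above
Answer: C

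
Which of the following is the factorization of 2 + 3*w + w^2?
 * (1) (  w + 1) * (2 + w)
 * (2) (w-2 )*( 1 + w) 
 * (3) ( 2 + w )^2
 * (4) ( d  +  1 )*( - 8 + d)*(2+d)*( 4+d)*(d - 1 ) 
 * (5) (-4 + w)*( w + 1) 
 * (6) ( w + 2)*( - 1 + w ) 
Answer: 1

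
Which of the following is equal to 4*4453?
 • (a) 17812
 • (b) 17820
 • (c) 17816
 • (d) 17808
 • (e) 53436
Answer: a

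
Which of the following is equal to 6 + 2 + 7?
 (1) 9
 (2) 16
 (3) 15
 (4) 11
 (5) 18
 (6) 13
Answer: 3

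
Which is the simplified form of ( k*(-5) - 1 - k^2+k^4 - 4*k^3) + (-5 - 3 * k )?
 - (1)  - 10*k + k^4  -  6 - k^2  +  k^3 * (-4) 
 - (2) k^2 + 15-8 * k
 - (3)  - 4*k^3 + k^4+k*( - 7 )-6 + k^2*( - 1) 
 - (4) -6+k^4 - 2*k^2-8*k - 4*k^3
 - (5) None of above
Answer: 5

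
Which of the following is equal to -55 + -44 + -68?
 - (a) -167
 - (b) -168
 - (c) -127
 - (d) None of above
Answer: a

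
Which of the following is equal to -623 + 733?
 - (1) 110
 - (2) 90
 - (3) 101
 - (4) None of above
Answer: 1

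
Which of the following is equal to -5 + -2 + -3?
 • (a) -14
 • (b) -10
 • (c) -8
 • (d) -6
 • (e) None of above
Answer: b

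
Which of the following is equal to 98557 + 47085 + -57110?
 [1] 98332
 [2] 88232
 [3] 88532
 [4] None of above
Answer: 3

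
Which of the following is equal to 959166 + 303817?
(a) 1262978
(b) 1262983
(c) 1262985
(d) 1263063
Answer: b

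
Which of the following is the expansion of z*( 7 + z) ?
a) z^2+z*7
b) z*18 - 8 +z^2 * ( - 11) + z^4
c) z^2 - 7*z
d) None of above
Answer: a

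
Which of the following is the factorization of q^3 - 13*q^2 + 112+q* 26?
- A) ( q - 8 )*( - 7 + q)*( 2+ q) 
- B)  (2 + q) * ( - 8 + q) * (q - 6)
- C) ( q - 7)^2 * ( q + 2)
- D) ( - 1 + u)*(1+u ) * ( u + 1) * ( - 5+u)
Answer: A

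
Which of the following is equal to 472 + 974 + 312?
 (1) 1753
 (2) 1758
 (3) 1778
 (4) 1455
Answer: 2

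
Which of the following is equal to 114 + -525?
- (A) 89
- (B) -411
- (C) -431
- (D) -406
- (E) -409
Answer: B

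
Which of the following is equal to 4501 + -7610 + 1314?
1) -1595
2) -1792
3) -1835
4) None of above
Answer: 4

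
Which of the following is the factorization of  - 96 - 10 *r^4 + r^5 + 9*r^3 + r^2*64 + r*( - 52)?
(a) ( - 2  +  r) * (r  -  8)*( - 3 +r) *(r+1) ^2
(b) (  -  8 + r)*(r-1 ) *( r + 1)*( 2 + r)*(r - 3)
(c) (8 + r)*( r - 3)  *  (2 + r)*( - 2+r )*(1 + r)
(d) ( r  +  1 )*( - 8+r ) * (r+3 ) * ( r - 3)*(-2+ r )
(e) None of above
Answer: e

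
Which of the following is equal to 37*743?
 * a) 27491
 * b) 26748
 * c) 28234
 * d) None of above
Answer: a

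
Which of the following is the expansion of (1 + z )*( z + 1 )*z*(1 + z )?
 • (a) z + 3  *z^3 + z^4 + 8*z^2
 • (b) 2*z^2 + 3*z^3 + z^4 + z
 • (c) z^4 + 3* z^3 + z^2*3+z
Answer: c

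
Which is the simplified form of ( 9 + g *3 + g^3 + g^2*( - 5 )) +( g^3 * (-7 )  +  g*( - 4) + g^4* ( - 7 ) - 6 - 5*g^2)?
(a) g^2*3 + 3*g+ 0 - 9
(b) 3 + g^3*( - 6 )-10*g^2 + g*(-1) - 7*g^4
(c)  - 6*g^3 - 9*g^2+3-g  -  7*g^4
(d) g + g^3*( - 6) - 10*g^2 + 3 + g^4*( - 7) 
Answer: b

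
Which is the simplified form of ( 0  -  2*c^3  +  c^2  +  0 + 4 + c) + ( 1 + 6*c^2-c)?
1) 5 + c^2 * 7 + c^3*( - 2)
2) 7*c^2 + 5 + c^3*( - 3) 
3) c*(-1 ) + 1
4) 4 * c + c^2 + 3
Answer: 1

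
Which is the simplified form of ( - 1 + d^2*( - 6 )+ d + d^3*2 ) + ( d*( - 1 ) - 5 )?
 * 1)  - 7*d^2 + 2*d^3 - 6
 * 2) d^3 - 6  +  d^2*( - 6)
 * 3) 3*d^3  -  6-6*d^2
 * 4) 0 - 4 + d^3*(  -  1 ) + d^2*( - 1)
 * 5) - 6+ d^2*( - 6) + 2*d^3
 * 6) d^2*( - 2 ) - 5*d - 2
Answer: 5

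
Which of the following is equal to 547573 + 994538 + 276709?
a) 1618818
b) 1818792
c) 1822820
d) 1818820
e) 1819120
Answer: d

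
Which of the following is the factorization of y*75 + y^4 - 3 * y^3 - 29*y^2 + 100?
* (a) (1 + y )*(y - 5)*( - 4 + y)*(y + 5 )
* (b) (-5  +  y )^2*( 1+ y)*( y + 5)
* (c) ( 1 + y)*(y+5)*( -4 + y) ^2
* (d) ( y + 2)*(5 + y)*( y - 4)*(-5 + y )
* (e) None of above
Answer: a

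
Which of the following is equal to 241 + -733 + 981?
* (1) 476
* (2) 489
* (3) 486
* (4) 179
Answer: 2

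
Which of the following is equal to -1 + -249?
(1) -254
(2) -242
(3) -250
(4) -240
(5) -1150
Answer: 3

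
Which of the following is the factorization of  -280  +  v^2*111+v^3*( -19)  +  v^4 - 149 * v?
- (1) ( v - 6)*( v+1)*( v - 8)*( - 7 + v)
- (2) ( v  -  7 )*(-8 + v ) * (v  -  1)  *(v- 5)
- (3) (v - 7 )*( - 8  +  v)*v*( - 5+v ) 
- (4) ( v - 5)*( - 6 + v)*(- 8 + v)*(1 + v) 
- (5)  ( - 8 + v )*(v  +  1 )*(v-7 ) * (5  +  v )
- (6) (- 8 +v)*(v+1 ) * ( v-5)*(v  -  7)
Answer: 6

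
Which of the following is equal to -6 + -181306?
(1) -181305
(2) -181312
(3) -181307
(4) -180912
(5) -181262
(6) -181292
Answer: 2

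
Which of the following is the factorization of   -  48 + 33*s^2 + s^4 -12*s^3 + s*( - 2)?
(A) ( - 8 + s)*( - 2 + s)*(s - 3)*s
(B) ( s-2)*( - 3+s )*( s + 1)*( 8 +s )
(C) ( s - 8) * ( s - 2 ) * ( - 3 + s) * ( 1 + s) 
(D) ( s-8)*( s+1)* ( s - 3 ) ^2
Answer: C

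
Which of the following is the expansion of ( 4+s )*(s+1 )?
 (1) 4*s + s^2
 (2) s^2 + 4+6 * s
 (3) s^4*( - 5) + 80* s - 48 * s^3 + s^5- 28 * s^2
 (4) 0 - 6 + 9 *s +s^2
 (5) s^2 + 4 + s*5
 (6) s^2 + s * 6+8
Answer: 5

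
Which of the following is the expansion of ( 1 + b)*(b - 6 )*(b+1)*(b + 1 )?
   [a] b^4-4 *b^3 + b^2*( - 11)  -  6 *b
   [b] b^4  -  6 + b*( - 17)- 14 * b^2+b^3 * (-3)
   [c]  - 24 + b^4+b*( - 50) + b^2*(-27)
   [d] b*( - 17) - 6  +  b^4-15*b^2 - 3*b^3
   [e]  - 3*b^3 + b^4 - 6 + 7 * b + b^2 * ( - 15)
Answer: d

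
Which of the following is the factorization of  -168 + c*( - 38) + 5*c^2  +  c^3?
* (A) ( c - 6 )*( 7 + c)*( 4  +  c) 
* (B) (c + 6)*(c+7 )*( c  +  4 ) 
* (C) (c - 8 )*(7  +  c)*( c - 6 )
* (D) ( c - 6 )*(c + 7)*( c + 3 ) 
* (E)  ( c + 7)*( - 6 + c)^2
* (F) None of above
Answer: A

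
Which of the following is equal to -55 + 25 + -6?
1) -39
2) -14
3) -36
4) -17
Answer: 3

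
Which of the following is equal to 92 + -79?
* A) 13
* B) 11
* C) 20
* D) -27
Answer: A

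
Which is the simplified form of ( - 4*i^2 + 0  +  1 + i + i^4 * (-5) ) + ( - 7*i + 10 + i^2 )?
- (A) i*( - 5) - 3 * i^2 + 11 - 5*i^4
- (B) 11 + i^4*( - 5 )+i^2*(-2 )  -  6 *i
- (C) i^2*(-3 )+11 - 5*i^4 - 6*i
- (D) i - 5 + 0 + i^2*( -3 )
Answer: C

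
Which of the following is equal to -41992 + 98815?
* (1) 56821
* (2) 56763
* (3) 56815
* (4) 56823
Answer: 4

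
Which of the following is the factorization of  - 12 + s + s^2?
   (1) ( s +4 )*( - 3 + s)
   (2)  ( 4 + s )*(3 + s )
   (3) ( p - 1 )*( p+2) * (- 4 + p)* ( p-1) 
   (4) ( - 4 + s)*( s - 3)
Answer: 1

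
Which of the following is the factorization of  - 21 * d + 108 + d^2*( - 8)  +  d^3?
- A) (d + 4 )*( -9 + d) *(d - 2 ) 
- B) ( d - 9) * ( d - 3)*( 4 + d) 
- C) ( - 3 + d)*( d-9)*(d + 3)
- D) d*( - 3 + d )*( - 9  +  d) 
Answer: B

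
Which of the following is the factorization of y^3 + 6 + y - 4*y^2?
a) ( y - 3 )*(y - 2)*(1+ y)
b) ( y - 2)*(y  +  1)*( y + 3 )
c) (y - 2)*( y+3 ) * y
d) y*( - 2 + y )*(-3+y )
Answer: a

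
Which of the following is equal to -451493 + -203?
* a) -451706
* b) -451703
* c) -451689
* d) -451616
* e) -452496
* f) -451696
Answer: f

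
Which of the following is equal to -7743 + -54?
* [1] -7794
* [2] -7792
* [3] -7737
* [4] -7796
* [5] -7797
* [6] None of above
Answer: 5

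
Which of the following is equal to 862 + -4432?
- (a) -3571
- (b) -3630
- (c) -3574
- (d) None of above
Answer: d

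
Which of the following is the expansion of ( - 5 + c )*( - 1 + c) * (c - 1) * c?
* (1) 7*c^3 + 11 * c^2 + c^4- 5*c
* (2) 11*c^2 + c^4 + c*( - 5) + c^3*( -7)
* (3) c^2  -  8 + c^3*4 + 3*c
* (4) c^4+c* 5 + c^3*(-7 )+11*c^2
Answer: 2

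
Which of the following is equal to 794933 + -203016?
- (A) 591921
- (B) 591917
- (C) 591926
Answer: B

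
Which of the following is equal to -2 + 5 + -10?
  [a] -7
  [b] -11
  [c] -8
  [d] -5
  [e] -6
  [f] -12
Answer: a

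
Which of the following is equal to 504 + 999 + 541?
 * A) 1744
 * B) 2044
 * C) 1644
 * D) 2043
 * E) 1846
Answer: B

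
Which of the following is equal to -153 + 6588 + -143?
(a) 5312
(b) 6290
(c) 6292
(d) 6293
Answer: c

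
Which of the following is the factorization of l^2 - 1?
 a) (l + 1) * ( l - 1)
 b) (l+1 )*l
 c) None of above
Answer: a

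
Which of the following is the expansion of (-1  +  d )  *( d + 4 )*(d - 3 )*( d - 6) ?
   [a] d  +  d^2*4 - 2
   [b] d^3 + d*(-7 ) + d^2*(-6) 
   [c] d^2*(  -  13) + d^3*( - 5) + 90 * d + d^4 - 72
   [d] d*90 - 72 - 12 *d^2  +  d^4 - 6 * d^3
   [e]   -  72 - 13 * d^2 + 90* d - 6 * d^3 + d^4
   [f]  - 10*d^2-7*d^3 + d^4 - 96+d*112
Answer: e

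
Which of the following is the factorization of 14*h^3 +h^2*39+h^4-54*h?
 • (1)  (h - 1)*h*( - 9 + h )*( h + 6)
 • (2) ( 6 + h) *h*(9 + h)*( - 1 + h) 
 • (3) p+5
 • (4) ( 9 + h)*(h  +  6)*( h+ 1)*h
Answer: 2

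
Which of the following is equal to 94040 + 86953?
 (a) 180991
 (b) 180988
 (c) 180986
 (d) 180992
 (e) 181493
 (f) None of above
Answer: f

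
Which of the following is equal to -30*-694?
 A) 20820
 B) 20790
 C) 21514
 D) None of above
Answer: A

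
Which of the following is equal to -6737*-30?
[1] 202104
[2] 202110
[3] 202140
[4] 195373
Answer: 2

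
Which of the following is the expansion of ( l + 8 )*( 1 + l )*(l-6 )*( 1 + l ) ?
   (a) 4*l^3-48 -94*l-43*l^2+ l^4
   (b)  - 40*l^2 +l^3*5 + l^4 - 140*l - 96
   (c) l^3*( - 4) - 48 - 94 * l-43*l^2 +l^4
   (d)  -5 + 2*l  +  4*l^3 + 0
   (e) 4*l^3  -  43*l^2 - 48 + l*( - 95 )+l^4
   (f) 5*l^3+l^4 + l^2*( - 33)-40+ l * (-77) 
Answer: a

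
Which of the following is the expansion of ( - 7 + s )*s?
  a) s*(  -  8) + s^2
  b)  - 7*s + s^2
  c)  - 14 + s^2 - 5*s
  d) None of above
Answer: b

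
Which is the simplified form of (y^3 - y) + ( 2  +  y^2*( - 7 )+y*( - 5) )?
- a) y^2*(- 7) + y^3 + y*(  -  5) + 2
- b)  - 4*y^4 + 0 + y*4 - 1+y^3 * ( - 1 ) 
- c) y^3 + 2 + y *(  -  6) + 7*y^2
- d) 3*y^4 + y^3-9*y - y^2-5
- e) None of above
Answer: e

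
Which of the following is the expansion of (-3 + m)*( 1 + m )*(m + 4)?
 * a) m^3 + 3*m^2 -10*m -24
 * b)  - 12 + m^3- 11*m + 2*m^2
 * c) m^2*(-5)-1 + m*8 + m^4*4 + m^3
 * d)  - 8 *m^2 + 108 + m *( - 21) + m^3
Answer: b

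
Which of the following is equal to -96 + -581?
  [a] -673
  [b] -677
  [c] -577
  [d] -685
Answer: b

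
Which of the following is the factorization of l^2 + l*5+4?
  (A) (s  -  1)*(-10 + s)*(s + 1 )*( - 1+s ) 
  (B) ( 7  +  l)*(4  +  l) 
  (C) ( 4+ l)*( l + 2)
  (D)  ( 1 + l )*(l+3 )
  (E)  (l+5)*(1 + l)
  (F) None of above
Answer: F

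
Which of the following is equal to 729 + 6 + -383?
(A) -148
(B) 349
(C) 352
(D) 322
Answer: C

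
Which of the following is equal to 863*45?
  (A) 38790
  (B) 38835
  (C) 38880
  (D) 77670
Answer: B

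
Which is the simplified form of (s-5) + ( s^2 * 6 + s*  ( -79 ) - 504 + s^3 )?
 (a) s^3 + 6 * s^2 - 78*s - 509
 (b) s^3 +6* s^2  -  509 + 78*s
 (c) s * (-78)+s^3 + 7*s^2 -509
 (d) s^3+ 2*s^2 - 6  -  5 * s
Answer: a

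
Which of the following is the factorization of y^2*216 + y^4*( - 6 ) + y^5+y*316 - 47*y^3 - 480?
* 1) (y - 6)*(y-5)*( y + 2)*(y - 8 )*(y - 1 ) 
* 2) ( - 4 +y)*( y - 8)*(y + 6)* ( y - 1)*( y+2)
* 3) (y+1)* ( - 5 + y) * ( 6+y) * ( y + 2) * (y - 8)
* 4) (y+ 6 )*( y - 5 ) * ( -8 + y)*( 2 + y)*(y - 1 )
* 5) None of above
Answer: 4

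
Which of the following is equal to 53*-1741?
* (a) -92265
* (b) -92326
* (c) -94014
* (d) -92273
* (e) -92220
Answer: d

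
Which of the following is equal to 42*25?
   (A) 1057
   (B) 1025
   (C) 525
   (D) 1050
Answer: D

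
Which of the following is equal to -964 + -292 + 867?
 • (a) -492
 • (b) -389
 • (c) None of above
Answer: b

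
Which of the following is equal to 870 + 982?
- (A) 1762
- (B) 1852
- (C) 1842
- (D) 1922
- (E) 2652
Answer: B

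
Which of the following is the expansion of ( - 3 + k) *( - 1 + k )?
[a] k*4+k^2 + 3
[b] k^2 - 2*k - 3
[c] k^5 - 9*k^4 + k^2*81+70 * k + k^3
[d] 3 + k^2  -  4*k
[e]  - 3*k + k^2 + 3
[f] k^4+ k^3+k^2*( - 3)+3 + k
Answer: d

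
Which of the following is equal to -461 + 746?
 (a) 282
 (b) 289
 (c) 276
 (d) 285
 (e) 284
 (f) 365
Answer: d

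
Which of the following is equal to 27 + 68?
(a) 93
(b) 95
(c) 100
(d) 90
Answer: b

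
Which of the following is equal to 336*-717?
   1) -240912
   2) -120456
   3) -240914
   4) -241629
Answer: 1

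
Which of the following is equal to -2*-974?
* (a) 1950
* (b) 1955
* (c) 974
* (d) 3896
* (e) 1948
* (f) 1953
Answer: e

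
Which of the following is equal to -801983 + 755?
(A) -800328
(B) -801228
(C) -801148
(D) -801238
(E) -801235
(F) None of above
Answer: B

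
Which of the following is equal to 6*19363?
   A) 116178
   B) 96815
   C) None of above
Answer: A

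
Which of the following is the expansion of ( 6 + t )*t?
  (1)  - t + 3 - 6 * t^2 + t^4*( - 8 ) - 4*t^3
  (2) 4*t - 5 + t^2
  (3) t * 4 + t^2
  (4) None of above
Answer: 4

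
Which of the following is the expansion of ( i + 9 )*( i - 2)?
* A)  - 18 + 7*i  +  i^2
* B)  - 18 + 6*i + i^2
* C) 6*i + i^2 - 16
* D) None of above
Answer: A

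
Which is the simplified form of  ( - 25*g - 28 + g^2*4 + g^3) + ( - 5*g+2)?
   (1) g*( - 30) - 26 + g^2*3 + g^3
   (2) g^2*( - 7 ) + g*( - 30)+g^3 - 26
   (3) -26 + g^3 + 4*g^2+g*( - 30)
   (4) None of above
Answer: 3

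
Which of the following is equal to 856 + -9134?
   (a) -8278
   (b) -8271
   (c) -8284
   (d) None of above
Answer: a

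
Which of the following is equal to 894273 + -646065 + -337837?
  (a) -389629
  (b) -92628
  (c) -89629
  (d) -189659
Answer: c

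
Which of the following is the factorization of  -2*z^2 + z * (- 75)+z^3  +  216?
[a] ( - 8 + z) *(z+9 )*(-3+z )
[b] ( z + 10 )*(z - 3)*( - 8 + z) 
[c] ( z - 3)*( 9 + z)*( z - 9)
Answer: a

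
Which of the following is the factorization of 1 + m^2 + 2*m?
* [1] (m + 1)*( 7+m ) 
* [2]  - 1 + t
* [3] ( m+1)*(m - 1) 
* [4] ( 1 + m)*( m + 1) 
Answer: 4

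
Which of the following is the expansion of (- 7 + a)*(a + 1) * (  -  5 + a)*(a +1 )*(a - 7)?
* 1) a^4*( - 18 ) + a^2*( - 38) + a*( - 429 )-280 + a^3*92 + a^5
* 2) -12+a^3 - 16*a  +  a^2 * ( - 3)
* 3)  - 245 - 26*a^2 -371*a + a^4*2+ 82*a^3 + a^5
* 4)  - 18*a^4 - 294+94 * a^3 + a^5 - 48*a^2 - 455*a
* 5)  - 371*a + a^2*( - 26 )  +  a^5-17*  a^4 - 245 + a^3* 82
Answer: 5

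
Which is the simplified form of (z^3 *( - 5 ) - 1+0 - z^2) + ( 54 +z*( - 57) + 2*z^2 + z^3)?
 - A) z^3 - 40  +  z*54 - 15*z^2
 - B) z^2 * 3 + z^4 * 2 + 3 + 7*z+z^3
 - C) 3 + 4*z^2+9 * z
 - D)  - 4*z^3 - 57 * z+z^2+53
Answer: D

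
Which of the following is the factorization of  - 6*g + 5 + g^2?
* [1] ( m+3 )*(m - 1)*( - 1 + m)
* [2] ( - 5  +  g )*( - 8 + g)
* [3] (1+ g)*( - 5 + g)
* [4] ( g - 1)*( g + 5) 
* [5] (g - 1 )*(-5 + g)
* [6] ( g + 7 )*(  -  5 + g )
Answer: 5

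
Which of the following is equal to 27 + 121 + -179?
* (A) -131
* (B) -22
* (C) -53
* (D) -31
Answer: D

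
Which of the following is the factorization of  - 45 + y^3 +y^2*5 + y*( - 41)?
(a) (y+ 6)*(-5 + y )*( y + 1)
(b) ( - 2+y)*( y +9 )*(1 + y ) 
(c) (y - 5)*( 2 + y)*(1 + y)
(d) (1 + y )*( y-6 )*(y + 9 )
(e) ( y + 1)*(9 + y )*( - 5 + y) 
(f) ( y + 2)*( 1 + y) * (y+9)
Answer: e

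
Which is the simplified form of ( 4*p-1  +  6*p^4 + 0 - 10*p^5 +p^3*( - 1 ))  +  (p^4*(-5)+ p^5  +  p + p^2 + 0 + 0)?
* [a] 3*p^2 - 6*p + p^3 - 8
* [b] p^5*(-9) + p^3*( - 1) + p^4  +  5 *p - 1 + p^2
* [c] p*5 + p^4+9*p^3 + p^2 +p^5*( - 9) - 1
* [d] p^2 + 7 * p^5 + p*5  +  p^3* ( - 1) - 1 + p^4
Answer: b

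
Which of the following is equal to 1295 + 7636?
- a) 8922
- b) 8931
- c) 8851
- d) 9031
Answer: b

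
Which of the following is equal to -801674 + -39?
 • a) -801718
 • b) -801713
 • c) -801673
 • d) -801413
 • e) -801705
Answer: b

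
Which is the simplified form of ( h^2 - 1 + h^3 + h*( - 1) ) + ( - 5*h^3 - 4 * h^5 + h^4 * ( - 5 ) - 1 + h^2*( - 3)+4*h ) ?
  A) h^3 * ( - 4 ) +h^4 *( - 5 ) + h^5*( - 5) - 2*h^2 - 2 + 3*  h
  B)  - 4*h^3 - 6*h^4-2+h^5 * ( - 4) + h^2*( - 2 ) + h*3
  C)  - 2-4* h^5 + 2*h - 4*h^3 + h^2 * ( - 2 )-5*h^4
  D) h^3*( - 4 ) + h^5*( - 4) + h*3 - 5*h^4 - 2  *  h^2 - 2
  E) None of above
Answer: D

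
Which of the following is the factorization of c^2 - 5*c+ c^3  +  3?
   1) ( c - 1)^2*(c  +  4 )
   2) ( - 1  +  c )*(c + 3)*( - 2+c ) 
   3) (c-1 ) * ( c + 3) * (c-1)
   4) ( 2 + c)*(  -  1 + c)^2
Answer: 3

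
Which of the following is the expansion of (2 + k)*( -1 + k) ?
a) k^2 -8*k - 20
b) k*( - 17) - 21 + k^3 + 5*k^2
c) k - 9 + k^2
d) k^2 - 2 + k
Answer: d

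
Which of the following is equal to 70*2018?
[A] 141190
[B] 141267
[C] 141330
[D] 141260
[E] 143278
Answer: D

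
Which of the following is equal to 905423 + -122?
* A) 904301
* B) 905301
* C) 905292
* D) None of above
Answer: B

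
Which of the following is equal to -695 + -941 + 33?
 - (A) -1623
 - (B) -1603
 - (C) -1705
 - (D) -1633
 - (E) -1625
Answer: B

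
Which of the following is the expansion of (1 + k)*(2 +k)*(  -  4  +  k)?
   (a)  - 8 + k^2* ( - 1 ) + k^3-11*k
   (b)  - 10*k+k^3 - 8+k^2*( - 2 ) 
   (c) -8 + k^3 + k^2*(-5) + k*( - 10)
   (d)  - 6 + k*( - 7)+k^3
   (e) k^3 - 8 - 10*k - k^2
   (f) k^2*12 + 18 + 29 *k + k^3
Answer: e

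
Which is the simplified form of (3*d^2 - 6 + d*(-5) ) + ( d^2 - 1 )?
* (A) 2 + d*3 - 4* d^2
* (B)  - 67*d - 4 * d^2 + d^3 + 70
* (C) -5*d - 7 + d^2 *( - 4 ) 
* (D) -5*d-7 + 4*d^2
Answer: D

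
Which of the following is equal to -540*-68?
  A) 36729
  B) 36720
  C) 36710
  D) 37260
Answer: B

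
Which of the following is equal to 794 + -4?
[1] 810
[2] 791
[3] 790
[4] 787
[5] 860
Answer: 3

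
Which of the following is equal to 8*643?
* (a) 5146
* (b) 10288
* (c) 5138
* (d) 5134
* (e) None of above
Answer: e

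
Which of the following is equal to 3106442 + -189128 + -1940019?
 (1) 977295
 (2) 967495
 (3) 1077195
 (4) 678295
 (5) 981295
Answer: 1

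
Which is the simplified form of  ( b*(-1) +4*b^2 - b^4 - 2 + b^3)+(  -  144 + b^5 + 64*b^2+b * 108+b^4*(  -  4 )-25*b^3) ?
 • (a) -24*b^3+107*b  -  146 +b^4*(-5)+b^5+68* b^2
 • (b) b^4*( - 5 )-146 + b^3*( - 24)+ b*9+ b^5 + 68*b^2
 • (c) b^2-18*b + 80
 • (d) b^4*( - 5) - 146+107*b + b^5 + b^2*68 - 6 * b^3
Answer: a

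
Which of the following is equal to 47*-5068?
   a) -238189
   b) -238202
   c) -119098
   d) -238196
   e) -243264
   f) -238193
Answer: d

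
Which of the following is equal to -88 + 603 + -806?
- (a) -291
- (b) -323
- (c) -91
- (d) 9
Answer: a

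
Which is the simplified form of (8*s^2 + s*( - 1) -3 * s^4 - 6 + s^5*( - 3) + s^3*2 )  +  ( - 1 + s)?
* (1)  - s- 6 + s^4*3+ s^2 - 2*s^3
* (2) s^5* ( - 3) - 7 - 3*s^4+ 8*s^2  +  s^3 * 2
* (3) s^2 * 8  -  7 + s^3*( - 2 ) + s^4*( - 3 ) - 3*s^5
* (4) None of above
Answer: 2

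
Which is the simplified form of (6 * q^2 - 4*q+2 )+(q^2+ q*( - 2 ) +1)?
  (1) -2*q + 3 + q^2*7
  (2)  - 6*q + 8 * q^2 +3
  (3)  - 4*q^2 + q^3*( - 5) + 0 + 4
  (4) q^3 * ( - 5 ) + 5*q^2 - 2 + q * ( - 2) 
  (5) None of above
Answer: 5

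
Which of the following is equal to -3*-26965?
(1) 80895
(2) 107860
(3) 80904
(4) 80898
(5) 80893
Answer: 1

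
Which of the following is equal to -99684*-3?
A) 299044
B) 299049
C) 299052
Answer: C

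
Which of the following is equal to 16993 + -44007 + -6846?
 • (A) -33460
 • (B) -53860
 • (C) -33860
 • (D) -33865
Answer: C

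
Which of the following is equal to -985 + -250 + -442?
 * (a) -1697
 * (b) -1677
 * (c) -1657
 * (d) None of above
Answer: b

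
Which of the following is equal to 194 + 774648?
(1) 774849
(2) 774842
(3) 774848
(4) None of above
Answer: 2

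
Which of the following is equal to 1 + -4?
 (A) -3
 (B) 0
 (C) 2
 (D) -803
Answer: A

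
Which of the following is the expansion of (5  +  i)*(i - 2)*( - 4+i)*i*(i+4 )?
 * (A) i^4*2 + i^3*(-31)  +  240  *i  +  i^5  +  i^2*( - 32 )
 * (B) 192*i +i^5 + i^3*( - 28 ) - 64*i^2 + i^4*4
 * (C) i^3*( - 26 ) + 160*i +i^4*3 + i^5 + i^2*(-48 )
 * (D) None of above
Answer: C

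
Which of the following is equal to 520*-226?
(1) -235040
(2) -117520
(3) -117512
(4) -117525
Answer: 2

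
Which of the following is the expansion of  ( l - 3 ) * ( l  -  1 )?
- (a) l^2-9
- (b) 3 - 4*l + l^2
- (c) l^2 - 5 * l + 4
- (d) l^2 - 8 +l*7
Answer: b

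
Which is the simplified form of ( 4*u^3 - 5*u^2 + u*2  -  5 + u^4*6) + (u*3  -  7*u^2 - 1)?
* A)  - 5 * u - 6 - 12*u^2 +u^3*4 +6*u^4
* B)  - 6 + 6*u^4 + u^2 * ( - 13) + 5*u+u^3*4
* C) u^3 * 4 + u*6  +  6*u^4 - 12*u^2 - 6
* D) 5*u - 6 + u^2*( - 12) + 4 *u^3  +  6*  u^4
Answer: D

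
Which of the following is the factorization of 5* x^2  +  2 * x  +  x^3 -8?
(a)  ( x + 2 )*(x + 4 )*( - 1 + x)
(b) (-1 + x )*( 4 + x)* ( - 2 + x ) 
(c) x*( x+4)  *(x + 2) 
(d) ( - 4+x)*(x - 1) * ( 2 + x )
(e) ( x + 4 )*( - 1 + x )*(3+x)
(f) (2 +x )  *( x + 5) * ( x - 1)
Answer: a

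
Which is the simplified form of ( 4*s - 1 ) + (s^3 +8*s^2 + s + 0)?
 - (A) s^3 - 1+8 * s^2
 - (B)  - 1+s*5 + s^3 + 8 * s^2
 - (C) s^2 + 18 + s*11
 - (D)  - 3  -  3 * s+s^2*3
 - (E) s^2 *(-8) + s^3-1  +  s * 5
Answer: B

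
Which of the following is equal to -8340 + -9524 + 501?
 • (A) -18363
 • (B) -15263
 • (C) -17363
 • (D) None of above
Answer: C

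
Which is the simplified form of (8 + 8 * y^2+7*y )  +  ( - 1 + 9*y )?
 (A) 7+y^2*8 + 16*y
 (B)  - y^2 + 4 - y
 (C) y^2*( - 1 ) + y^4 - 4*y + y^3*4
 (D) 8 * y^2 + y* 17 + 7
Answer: A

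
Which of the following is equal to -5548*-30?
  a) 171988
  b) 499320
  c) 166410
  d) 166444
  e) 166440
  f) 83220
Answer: e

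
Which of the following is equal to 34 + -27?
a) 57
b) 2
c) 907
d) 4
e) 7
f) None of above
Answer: e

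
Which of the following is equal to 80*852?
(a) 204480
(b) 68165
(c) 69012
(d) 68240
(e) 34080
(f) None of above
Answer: f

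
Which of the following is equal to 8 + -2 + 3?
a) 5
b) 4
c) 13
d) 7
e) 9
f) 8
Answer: e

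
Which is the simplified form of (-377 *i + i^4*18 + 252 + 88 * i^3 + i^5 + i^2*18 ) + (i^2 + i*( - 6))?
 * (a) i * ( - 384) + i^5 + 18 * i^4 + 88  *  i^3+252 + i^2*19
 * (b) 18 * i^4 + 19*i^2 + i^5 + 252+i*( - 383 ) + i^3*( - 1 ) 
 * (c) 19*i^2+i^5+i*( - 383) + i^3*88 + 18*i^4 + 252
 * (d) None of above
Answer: c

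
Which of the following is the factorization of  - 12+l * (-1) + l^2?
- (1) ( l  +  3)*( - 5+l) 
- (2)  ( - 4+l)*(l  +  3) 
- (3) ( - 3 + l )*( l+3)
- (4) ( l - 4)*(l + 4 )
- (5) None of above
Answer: 2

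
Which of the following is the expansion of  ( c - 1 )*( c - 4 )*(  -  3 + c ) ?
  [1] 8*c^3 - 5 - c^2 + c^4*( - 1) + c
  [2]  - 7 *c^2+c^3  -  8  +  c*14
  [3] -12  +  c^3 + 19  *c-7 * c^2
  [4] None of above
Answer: 4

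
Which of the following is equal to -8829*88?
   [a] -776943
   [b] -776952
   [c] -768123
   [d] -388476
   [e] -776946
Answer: b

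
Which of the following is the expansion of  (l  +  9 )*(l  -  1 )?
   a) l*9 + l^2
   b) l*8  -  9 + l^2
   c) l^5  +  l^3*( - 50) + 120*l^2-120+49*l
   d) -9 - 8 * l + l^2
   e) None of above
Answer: b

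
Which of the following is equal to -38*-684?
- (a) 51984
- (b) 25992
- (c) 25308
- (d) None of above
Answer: b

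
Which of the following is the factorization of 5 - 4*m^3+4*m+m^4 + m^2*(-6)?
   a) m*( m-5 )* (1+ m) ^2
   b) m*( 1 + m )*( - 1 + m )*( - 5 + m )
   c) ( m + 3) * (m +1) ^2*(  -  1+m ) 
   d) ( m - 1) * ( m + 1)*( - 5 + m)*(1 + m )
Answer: d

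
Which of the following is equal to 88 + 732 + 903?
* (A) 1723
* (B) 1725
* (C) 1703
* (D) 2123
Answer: A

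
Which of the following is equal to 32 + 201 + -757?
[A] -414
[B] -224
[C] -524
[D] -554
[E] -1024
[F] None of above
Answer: C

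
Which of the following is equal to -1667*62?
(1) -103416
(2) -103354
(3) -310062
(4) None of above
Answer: 2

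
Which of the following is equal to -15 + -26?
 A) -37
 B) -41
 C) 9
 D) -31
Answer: B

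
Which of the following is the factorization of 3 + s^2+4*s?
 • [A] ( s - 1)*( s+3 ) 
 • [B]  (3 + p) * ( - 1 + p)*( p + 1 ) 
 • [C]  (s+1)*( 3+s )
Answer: C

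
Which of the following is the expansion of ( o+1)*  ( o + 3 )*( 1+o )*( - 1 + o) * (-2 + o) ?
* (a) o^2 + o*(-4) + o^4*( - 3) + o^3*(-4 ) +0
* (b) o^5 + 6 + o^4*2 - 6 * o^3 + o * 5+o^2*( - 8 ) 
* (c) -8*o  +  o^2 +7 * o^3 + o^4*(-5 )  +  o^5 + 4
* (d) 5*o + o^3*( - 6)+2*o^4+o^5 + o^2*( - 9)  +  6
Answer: b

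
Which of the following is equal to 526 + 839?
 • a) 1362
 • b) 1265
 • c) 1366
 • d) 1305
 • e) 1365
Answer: e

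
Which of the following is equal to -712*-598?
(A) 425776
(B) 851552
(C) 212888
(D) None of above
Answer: A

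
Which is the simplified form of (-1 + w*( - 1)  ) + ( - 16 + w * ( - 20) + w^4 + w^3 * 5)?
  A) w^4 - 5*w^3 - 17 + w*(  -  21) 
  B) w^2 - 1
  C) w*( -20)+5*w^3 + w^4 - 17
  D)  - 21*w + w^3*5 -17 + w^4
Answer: D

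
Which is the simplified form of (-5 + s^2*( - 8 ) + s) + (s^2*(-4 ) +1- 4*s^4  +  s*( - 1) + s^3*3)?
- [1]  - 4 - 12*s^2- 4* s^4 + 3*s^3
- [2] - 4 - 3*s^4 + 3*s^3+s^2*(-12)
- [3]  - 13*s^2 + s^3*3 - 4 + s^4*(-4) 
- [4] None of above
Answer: 1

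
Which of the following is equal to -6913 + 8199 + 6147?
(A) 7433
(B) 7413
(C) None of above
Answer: A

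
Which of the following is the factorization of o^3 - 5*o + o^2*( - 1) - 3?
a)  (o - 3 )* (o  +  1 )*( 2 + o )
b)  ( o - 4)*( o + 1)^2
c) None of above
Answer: c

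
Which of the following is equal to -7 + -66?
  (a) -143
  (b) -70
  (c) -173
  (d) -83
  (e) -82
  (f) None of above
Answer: f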